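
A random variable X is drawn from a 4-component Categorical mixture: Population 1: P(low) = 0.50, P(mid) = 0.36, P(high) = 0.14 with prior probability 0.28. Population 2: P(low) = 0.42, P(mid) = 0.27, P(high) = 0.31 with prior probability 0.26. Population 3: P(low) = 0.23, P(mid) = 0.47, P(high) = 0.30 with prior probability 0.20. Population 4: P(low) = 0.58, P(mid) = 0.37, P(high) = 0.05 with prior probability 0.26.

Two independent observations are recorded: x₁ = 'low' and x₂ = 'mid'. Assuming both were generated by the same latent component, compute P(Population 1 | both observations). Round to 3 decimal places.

By Bayes' theorem, P(k | x) = w_k f_k(x) / Σ_j w_j f_j(x).
Since both observations come from the same component, the likelihood for component k is f_k(x₁)·f_k(x₂).
  L_1 = [P(low | comp) = 0.50] × [0.36] = 0.18
  L_2 = [P(low | comp) = 0.42] × [0.27] = 0.1134
  L_3 = [P(low | comp) = 0.23] × [0.47] = 0.1081
  L_4 = [P(low | comp) = 0.58] × [0.37] = 0.2146
Unnormalised posteriors:
  w_1·L_1 = 0.28 × 0.18 = 0.0504
  w_2·L_2 = 0.26 × 0.1134 = 0.029484
  w_3·L_3 = 0.20 × 0.1081 = 0.02162
  w_4·L_4 = 0.26 × 0.2146 = 0.055796
Normaliser: 0.0504 + 0.029484 + 0.02162 + 0.055796 = 0.1573
P(Population 1 | x₁,x₂) ≈ 0.320

0.320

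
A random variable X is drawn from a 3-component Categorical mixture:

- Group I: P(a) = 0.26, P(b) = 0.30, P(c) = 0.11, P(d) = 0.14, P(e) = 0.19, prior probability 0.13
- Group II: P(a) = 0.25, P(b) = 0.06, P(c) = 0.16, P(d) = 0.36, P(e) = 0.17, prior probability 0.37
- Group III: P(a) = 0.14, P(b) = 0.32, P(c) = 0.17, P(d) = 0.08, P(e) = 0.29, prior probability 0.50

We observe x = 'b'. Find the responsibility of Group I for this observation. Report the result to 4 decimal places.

0.1763

Apply Bayes' rule: the posterior for each component is proportional to its prior times its likelihood at x.
Categorical probabilities:
  L_I = 0.3
  L_II = 0.06
  L_III = 0.32
Weight by the priors:
  P(Z=I)·L_I = 0.13 × 0.3 = 0.039
  P(Z=II)·L_II = 0.37 × 0.06 = 0.0222
  P(Z=III)·L_III = 0.50 × 0.32 = 0.16
Sum: 0.039 + 0.0222 + 0.16 = 0.2212
P(Group I | 'b') ≈ 0.1763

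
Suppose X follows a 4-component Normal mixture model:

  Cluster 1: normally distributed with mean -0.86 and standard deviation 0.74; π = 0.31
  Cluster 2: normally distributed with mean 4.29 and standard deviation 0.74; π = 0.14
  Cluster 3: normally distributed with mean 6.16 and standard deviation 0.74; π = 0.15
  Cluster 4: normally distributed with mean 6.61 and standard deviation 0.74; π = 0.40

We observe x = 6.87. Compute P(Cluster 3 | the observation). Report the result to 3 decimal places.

The responsibility of component k is π_k f_k(x) divided by Σ_j π_j f_j(x).
Component likelihoods at x = 6.87:
  p_1 = (1/(0.74·√(2π)))·exp(−(6.87−-0.86)²/(2·0.74²)) = 0.539111·exp(-54.55889) = 1.08906e-24
  p_2 = (1/(0.74·√(2π)))·exp(−(6.87−4.29)²/(2·0.74²)) = 0.539111·exp(-6.07779) = 0.00123631
  p_3 = (1/(0.74·√(2π)))·exp(−(6.87−6.16)²/(2·0.74²)) = 0.539111·exp(-0.46028) = 0.340236
  p_4 = (1/(0.74·√(2π)))·exp(−(6.87−6.61)²/(2·0.74²)) = 0.539111·exp(-0.06172) = 0.506841
Weight by the priors:
  π_1·p_1 = 0.31 × 1.08906e-24 = 3.37609e-25
  π_2·p_2 = 0.14 × 0.00123631 = 0.000173083
  π_3·p_3 = 0.15 × 0.340236 = 0.0510355
  π_4·p_4 = 0.40 × 0.506841 = 0.202737
Normaliser: 3.37609e-25 + 0.000173083 + 0.0510355 + 0.202737 = 0.253945
P(Cluster 3 | the observation) = 0.0510355 / 0.253945 ≈ 0.201

0.201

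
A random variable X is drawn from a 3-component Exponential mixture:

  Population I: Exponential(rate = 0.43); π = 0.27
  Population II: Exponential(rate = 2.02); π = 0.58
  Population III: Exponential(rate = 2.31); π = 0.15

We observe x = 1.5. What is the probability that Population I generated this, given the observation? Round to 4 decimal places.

P(component k | x) = π_k·f_k(x) / marginal(x), where marginal(x) = Σ_j π_j·f_j(x).
Evaluate each component's likelihood at the observed value:
  p_I = 0.43·e^(−0.43·1.5) = 0.43·e^(−0.6450) = 0.225605
  p_II = 2.02·e^(−2.02·1.5) = 2.02·e^(−3.0300) = 0.0975976
  p_III = 2.31·e^(−2.31·1.5) = 2.31·e^(−3.4650) = 0.0722406
Unnormalised posteriors:
  π_I·p_I = 0.27 × 0.225605 = 0.0609133
  π_II·p_II = 0.58 × 0.0975976 = 0.0566066
  π_III·p_III = 0.15 × 0.0722406 = 0.0108361
Evidence: 0.0609133 + 0.0566066 + 0.0108361 = 0.128356
P(Population I | data) ≈ 0.4746

0.4746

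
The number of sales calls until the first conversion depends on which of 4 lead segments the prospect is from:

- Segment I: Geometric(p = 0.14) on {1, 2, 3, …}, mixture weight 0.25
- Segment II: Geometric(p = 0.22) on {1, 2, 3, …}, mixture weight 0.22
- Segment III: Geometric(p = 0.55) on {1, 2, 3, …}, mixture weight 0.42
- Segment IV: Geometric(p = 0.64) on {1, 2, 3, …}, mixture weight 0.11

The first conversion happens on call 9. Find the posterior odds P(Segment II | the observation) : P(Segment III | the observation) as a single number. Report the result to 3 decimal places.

17.072

Posterior odds = (w_i f_i(x)) / (w_j f_j(x)); the normalising sum cancels.
Evaluate each component's likelihood at the observed value:
  f_I = 0.14·(1−0.14)^8 = 0.14·0.299218 = 0.0418905
  f_II = 0.22·(1−0.22)^8 = 0.22·0.137011 = 0.0301425
  f_III = 0.55·(1−0.55)^8 = 0.55·0.00168151 = 0.000924832
  f_IV = 0.64·(1−0.64)^8 = 0.64·0.000282111 = 0.000180551
Odds = (0.22/0.42) × (0.0301425/0.000924832) = 0.52381 × 32.5924 ≈ 17.072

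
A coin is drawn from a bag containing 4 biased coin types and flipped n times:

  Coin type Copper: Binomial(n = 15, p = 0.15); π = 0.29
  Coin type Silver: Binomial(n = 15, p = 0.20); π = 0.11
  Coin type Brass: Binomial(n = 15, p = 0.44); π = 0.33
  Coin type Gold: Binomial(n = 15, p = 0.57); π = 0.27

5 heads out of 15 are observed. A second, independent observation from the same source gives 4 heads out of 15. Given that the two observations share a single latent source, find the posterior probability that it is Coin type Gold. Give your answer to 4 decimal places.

0.0175

Posterior ∝ prior × likelihood, so P(k | x) ∝ w_k f_k(x); normalise over all components.
Since both observations come from the same component, the likelihood for component k is f_k(x₁)·f_k(x₂).
  p_Copper = [0.0448953] × [0.115639] = 0.00519167
  p_Silver = [0.103182] × [0.187604] = 0.0193574
  p_Brass = [0.15021] × [0.0868984] = 0.013053
  p_Gold = [0.0390494] × [0.0133901] = 0.000522877
Multiply by the mixture weights:
  w_Copper·p_Copper = 0.29 × 0.00519167 = 0.00150558
  w_Silver·p_Silver = 0.11 × 0.0193574 = 0.00212932
  w_Brass·p_Brass = 0.33 × 0.013053 = 0.00430749
  w_Gold·p_Gold = 0.27 × 0.000522877 = 0.000141177
Sum: 0.00150558 + 0.00212932 + 0.00430749 + 0.000141177 = 0.00808357
P(Coin type Gold | data) ≈ 0.0175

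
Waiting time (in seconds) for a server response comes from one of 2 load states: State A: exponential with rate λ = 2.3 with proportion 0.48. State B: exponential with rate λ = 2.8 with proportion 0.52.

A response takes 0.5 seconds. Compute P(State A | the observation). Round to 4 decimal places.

Apply Bayes' rule: the posterior for each component is proportional to its prior times its likelihood at x.
Evaluate each component's likelihood at the observed value:
  f_A = 2.3·e^(−2.3·0.5) = 2.3·e^(−1.1500) = 0.728265
  f_B = 2.8·e^(−2.8·0.5) = 2.8·e^(−1.4000) = 0.690471
Multiply by the mixture weights:
  π_A·f_A = 0.48 × 0.728265 = 0.349567
  π_B·f_B = 0.52 × 0.690471 = 0.359045
Normaliser: 0.349567 + 0.359045 = 0.708612
P(State A | x) = 0.349567 / 0.708612 ≈ 0.4933

0.4933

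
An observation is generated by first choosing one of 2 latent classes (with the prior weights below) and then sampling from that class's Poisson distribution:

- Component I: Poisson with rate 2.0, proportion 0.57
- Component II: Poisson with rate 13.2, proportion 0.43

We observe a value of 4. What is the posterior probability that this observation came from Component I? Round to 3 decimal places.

0.981

The responsibility of component k is π_k f_k(x) divided by Σ_j π_j f_j(x).
Evaluate each component's likelihood at the observed value:
  f_I = 0.0902235
  f_II = 0.00234098
Prior × likelihood for each component:
  π_I·f_I = 0.57 × 0.0902235 = 0.0514274
  π_II·f_II = 0.43 × 0.00234098 = 0.00100662
Denominator: 0.0514274 + 0.00100662 = 0.052434
P(Component I | data) = 0.0514274 / 0.052434 ≈ 0.981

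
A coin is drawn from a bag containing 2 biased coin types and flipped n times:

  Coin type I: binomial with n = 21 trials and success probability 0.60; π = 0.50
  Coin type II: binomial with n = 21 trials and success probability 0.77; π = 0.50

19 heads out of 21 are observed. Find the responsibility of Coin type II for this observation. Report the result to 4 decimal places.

0.9742

By Bayes' theorem, P(k | x) = π_k f_k(x) / Σ_j π_j f_j(x).
Evaluate each component's likelihood at the observed value:
  f_I = C(21,19)·0.60^19·0.40^2 = 210·6.0936e-05·0.16 = 0.00204745
  f_II = C(21,19)·0.77^19·0.23^2 = 210·0.00697146·0.0529 = 0.077446
Prior × likelihood for each component:
  π_I·f_I = 0.50 × 0.00204745 = 0.00102372
  π_II·f_II = 0.50 × 0.077446 = 0.038723
Marginal: 0.00102372 + 0.038723 = 0.0397467
So the posterior for Coin type II is 0.038723 / 0.0397467 ≈ 0.9742.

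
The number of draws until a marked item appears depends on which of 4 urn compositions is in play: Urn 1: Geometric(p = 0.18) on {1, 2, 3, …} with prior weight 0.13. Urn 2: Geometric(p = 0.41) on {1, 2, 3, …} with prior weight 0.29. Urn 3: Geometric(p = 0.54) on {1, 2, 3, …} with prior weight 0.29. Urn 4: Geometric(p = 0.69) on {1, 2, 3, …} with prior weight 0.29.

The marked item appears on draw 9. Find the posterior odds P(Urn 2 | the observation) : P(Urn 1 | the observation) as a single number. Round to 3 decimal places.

0.365

Since P(k|x) ∝ w_k f_k(x), the posterior odds are w_i f_i(x) / (w_j f_j(x)).
Geometric probabilities:
  f_1 = 0.18·(1−0.18)^8 = 0.18·0.204414 = 0.0367945
  f_2 = 0.41·(1−0.41)^8 = 0.41·0.014683 = 0.00602005
  f_3 = 0.54·(1−0.54)^8 = 0.54·0.00200476 = 0.00108257
  f_4 = 0.69·(1−0.69)^8 = 0.69·8.52891e-05 = 5.88495e-05
Odds = (0.29/0.13) × (0.00602005/0.0367945) = 2.23077 × 0.163613 ≈ 0.365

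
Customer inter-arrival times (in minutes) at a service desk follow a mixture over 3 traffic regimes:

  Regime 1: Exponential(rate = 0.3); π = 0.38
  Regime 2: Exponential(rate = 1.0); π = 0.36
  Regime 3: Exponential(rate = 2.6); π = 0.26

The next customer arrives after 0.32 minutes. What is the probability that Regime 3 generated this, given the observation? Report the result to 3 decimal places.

0.446

Apply Bayes' rule: the posterior for each component is proportional to its prior times its likelihood at x.
Component likelihoods at x = 0.32 minutes:
  L_1 = 0.3·e^(−0.3·0.32) = 0.3·e^(−0.0960) = 0.272539
  L_2 = 1.0·e^(−1.0·0.32) = 1.0·e^(−0.3200) = 0.726149
  L_3 = 2.6·e^(−2.6·0.32) = 2.6·e^(−0.8320) = 1.13146
Weight by the priors:
  P(Z=1)·L_1 = 0.38 × 0.272539 = 0.103565
  P(Z=2)·L_2 = 0.36 × 0.726149 = 0.261414
  P(Z=3)·L_3 = 0.26 × 1.13146 = 0.29418
Sum: 0.103565 + 0.261414 + 0.29418 = 0.659159
Responsibility of Regime 3: 0.29418 / 0.659159 ≈ 0.446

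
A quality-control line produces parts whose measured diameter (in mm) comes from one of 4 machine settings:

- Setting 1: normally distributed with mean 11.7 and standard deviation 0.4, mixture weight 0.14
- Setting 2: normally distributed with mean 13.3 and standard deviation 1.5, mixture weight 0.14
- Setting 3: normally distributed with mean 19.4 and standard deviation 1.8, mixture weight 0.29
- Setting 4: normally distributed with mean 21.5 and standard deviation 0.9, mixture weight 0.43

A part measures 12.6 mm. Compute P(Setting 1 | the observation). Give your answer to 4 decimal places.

Apply Bayes' rule: the posterior for each component is proportional to its prior times its likelihood at x.
Component likelihoods at x = 12.6 mm:
  f_1 = 0.0793491
  f_2 = 0.238522
  f_3 = 0.00017644
  f_4 = 2.58114e-22
Unnormalised posteriors:
  π_1·f_1 = 0.14 × 0.0793491 = 0.0111089
  π_2·f_2 = 0.14 × 0.238522 = 0.0333931
  π_3·f_3 = 0.29 × 0.00017644 = 5.11677e-05
  π_4·f_4 = 0.43 × 2.58114e-22 = 1.10989e-22
Normaliser: 0.0111089 + 0.0333931 + 5.11677e-05 + 1.10989e-22 = 0.0445532
P(Setting 1 | data) ≈ 0.2493

0.2493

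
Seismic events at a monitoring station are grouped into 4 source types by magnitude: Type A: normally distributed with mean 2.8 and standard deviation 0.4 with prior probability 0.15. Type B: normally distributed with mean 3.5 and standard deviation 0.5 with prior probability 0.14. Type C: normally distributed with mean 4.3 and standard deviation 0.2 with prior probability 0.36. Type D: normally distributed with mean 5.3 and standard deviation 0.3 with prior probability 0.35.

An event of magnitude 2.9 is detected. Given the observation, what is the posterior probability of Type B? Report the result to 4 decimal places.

Apply Bayes' rule: the posterior for each component is proportional to its prior times its likelihood at x.
Evaluate each component's likelihood at the observed value:
  p_A = 0.96667
  p_B = 0.388372
  p_C = 4.56736e-11
  p_D = 1.68409e-14
Weight by the priors:
  π_A·p_A = 0.15 × 0.96667 = 0.145001
  π_B·p_B = 0.14 × 0.388372 = 0.0543721
  π_C·p_C = 0.36 × 4.56736e-11 = 1.64425e-11
  π_D·p_D = 0.35 × 1.68409e-14 = 5.89432e-15
Marginal: 0.145001 + 0.0543721 + 1.64425e-11 + 5.89432e-15 = 0.199373
P(Type B | x) = 0.0543721 / 0.199373 ≈ 0.2727

0.2727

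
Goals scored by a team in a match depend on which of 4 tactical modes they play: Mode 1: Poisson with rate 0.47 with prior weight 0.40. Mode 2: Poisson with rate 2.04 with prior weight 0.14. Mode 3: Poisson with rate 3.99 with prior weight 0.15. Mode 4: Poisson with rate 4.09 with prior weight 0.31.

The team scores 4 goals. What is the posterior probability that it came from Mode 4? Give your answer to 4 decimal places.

0.5848

Apply Bayes' rule: the posterior for each component is proportional to its prior times its likelihood at x.
Poisson probabilities:
  f_1 = 0.00127075
  f_2 = 0.0938315
  f_3 = 0.195364
  f_4 = 0.195172
Unnormalised posteriors:
  w_1·f_1 = 0.40 × 0.00127075 = 0.000508302
  w_2·f_2 = 0.14 × 0.0938315 = 0.0131364
  w_3·f_3 = 0.15 × 0.195364 = 0.0293047
  w_4·f_4 = 0.31 × 0.195172 = 0.0605033
Normaliser: 0.000508302 + 0.0131364 + 0.0293047 + 0.0605033 = 0.103453
P(Mode 4 | x) = 0.0605033 / 0.103453 ≈ 0.5848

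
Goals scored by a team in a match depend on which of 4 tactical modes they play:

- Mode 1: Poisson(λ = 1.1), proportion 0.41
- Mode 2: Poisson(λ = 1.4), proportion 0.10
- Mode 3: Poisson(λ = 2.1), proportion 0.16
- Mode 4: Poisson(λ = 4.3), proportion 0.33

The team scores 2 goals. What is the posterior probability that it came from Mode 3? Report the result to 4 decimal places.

0.2258

Posterior ∝ prior × likelihood, so P(k | x) ∝ P(Z=k) f_k(x); normalise over all components.
Evaluate each component's likelihood at the observed value:
  p_1 = 0.201387
  p_2 = 0.241665
  p_3 = 0.270016
  p_4 = 0.125441
Unnormalised posteriors:
  P(Z=1)·p_1 = 0.41 × 0.201387 = 0.0825687
  P(Z=2)·p_2 = 0.10 × 0.241665 = 0.0241665
  P(Z=3)·p_3 = 0.16 × 0.270016 = 0.0432026
  P(Z=4)·p_4 = 0.33 × 0.125441 = 0.0413956
Marginal: 0.0825687 + 0.0241665 + 0.0432026 + 0.0413956 = 0.191333
Responsibility of Mode 3: 0.0432026 / 0.191333 ≈ 0.2258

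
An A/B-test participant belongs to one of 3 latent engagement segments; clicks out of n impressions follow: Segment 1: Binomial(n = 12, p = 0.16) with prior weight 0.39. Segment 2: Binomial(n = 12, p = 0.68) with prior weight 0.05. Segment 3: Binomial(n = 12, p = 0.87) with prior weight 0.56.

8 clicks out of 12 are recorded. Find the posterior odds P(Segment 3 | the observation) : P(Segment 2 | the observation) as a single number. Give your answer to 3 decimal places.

2.190

Only the two components matter; the odds are (π_i f_i(x)) / (π_j f_j(x)).
Component likelihoods at x = 8 clicks out of 12:
  p_1 = C(12,8)·0.16^8·0.84^4 = 495·4.29497e-07·0.497871 = 0.000105848
  p_2 = C(12,8)·0.68^8·0.32^4 = 495·0.0457163·0.0104858 = 0.237288
  p_3 = C(12,8)·0.87^8·0.13^4 = 495·0.328212·0.00028561 = 0.0464016
Odds = (0.56/0.05) × (0.0464016/0.237288) = 11.2 × 0.195549 ≈ 2.190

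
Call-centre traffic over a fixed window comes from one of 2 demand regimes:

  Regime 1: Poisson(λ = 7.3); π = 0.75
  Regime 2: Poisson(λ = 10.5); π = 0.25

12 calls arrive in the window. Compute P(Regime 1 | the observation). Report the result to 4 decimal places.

0.4842

P(component k | x) = w_k·f_k(x) / marginal(x), where marginal(x) = Σ_j w_j·f_j(x).
Evaluate each component's likelihood at the observed value:
  f_1 = e^(−7.3)·7.3^12/12! = 0.0322989
  f_2 = e^(−10.5)·10.5^12/12! = 0.103239
Prior × likelihood for each component:
  w_1·f_1 = 0.75 × 0.0322989 = 0.0242242
  w_2·f_2 = 0.25 × 0.103239 = 0.0258097
Normaliser: 0.0242242 + 0.0258097 = 0.0500338
P(Regime 1 | x) = 0.0242242 / 0.0500338 ≈ 0.4842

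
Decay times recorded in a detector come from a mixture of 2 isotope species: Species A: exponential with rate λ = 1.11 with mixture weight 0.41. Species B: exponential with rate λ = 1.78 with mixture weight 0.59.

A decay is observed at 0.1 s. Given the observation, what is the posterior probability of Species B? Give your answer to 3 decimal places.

0.683

By Bayes' theorem, P(k | x) = P(Z=k) f_k(x) / Σ_j P(Z=j) f_j(x).
Exponential densities:
  L_A = 1.11·e^(−1.11·0.1) = 1.11·e^(−0.1110) = 0.993382
  L_B = 1.78·e^(−1.78·0.1) = 1.78·e^(−0.1780) = 1.48976
Weight by the priors:
  P(Z=A)·L_A = 0.41 × 0.993382 = 0.407287
  P(Z=B)·L_B = 0.59 × 1.48976 = 0.878957
Normaliser: 0.407287 + 0.878957 = 1.28624
P(Species B | x) = 0.878957 / 1.28624 ≈ 0.683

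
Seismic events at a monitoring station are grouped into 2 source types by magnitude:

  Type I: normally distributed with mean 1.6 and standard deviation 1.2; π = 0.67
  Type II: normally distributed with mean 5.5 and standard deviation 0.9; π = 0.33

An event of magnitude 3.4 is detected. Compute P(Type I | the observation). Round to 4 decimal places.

P(component k | x) = P(Z=k)·f_k(x) / marginal(x), where marginal(x) = Σ_j P(Z=j)·f_j(x).
Component likelihoods at x = 3.4:
  L_I = 0.107931
  L_II = 0.0291354
Prior × likelihood for each component:
  P(Z=I)·L_I = 0.67 × 0.107931 = 0.072314
  P(Z=II)·L_II = 0.33 × 0.0291354 = 0.00961469
Marginal: 0.072314 + 0.00961469 = 0.0819287
So the posterior for Type I is 0.072314 / 0.0819287 ≈ 0.8826.

0.8826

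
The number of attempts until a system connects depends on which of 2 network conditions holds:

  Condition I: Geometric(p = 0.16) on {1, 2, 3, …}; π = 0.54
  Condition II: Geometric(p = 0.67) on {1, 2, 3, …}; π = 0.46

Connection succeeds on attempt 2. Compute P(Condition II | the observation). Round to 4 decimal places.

The responsibility of component k is w_k f_k(x) divided by Σ_j w_j f_j(x).
Component likelihoods at x = 2:
  L_I = 0.1344
  L_II = 0.2211
Multiply by the mixture weights:
  w_I·L_I = 0.54 × 0.1344 = 0.072576
  w_II·L_II = 0.46 × 0.2211 = 0.101706
Denominator: 0.072576 + 0.101706 = 0.174282
So the posterior for Condition II is 0.101706 / 0.174282 ≈ 0.5836.

0.5836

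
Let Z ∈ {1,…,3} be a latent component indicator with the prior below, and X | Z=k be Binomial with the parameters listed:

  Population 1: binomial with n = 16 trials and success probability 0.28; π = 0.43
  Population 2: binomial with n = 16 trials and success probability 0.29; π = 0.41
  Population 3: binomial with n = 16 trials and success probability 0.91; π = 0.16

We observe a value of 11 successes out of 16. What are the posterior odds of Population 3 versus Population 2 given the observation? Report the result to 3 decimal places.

3.710

Posterior odds = (π_i f_i(x)) / (π_j f_j(x)); the normalising sum cancels.
Component likelihoods at x = 11 successes out of 16:
  p_1 = C(16,11)·0.28^11·0.72^5 = 4368·8.29351e-07·0.193492 = 0.000700944
  p_2 = C(16,11)·0.29^11·0.71^5 = 4368·1.22005e-06·0.180423 = 0.000961507
  p_3 = C(16,11)·0.91^11·0.09^5 = 4368·0.354369·5.9049e-06 = 0.00914009
Posterior odds = (π_3·p_3) / (π_2·p_2) = (0.16·0.00914009) / (0.41·0.000961507) = 0.00146241 / 0.000394218 ≈ 3.710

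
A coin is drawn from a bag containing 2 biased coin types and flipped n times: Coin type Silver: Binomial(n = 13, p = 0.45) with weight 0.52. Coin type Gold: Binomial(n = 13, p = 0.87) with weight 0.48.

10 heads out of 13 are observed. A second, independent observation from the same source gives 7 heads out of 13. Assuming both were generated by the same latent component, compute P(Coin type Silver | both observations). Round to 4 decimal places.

0.8646

P(component k | x) = P(Z=k)·f_k(x) / marginal(x), where marginal(x) = Σ_j P(Z=j)·f_j(x).
Since both observations come from the same component, the likelihood for component k is f_k(x₁)·f_k(x₂).
  f_Silver = [0.0162024] × [0.177493] = 0.00287581
  f_Gold = [0.156095] × [0.00312473] = 0.000487754
Prior × likelihood for each component:
  P(Z=Silver)·f_Silver = 0.52 × 0.00287581 = 0.00149542
  P(Z=Gold)·f_Gold = 0.48 × 0.000487754 = 0.000234122
Marginal: 0.00149542 + 0.000234122 = 0.00172954
So the posterior for Coin type Silver is 0.00149542 / 0.00172954 ≈ 0.8646.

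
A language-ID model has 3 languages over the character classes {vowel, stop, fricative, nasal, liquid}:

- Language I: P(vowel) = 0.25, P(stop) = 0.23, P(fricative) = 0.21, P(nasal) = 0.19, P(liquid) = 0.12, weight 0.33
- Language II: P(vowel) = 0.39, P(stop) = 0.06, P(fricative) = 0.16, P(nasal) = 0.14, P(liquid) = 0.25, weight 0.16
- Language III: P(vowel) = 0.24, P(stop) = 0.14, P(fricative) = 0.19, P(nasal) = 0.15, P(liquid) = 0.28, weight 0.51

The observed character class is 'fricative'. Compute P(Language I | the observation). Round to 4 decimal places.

0.3613

Posterior ∝ prior × likelihood, so P(k | x) ∝ π_k f_k(x); normalise over all components.
Component likelihoods at x = 'fricative':
  L_I = P(fricative | comp) = 0.21
  L_II = P(fricative | comp) = 0.16
  L_III = P(fricative | comp) = 0.19
Prior × likelihood for each component:
  π_I·L_I = 0.33 × 0.21 = 0.0693
  π_II·L_II = 0.16 × 0.16 = 0.0256
  π_III·L_III = 0.51 × 0.19 = 0.0969
Sum: 0.0693 + 0.0256 + 0.0969 = 0.1918
So the posterior for Language I is 0.0693 / 0.1918 ≈ 0.3613.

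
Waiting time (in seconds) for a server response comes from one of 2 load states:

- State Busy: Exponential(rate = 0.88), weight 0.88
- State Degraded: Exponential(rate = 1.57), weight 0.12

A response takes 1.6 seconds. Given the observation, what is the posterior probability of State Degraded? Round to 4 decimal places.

Apply Bayes' rule: the posterior for each component is proportional to its prior times its likelihood at x.
Exponential densities:
  L_Busy = 0.215276
  L_Degraded = 0.127336
Prior × likelihood for each component:
  P(Z=Busy)·L_Busy = 0.88 × 0.215276 = 0.189443
  P(Z=Degraded)·L_Degraded = 0.12 × 0.127336 = 0.0152803
Evidence: 0.189443 + 0.0152803 = 0.204723
P(State Degraded | 1.6 seconds) ≈ 0.0746

0.0746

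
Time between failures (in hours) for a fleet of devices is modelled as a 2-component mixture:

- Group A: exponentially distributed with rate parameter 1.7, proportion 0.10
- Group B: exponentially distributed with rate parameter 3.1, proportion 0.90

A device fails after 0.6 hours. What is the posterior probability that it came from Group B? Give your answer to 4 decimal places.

0.8763

The responsibility of component k is π_k f_k(x) divided by Σ_j π_j f_j(x).
Evaluate each component's likelihood at the observed value:
  f_A = 1.7·e^(−1.7·0.6) = 1.7·e^(−1.0200) = 0.613011
  f_B = 3.1·e^(−3.1·0.6) = 3.1·e^(−1.8600) = 0.482585
Prior × likelihood for each component:
  π_A·f_A = 0.10 × 0.613011 = 0.0613011
  π_B·f_B = 0.90 × 0.482585 = 0.434327
Evidence: 0.0613011 + 0.434327 = 0.495628
So the posterior for Group B is 0.434327 / 0.495628 ≈ 0.8763.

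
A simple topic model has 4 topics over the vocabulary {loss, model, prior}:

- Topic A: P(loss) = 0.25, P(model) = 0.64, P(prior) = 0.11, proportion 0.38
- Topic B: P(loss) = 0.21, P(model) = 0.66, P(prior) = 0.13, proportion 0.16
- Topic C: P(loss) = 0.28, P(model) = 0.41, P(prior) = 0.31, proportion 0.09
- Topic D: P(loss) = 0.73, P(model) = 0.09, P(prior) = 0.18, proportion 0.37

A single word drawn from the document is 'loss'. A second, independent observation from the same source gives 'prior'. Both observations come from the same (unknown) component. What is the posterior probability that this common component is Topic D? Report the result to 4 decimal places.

0.6824

P(component k | x) = P(Z=k)·f_k(x) / marginal(x), where marginal(x) = Σ_j P(Z=j)·f_j(x).
Since both observations come from the same component, the likelihood for component k is f_k(x₁)·f_k(x₂).
  L_A = [P(loss | comp) = 0.25] × [0.11] = 0.0275
  L_B = [P(loss | comp) = 0.21] × [0.13] = 0.0273
  L_C = [P(loss | comp) = 0.28] × [0.31] = 0.0868
  L_D = [P(loss | comp) = 0.73] × [0.18] = 0.1314
Multiply by the mixture weights:
  P(Z=A)·L_A = 0.38 × 0.0275 = 0.01045
  P(Z=B)·L_B = 0.16 × 0.0273 = 0.004368
  P(Z=C)·L_C = 0.09 × 0.0868 = 0.007812
  P(Z=D)·L_D = 0.37 × 0.1314 = 0.048618
Denominator: 0.01045 + 0.004368 + 0.007812 + 0.048618 = 0.071248
P(Topic D | data) = 0.048618 / 0.071248 ≈ 0.6824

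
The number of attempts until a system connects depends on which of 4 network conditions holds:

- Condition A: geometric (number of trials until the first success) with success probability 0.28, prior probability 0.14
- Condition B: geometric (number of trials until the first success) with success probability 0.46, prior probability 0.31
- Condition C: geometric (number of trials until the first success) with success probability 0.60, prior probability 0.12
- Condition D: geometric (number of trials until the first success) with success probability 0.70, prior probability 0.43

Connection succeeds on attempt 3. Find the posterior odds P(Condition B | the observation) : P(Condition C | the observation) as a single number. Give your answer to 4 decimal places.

Only the two components matter; the odds are (P(Z=i) f_i(x)) / (P(Z=j) f_j(x)).
Component likelihoods at x = 3:
  L_A = 0.145152
  L_B = 0.134136
  L_C = 0.096
  L_D = 0.063
Odds = (0.31/0.12) × (0.134136/0.096) = 2.58333 × 1.39725 ≈ 3.6096

3.6096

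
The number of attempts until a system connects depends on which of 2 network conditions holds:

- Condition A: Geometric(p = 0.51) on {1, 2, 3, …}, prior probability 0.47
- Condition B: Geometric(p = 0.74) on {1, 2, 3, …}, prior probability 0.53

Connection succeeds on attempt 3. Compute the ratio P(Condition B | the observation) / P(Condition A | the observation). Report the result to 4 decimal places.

Posterior odds = (π_i f_i(x)) / (π_j f_j(x)); the normalising sum cancels.
Evaluate each component's likelihood at the observed value:
  p_A = 0.122451
  p_B = 0.050024
Posterior odds = (π_B·p_B) / (π_A·p_A) = (0.53·0.050024) / (0.47·0.122451) = 0.0265127 / 0.057552 ≈ 0.4607

0.4607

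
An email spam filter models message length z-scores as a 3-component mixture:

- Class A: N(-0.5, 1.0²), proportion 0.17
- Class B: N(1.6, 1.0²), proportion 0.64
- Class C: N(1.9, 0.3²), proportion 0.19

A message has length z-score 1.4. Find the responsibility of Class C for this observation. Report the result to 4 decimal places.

Posterior ∝ prior × likelihood, so P(k | x) ∝ π_k f_k(x); normalise over all components.
Evaluate each component's likelihood at the observed value:
  f_A = (1/(1.0·√(2π)))·exp(−(1.4−-0.5)²/(2·1.0²)) = 0.398942·exp(-1.80500) = 0.0656158
  f_B = (1/(1.0·√(2π)))·exp(−(1.4−1.6)²/(2·1.0²)) = 0.398942·exp(-0.02000) = 0.391043
  f_C = (1/(0.3·√(2π)))·exp(−(1.4−1.9)²/(2·0.3²)) = 1.329808·exp(-1.38889) = 0.33159
Unnormalised posteriors:
  π_A·f_A = 0.17 × 0.0656158 = 0.0111547
  π_B·f_B = 0.64 × 0.391043 = 0.250267
  π_C·f_C = 0.19 × 0.33159 = 0.0630022
Denominator: 0.0111547 + 0.250267 + 0.0630022 = 0.324424
P(Class C | 1.4) = 0.0630022 / 0.324424 ≈ 0.1942

0.1942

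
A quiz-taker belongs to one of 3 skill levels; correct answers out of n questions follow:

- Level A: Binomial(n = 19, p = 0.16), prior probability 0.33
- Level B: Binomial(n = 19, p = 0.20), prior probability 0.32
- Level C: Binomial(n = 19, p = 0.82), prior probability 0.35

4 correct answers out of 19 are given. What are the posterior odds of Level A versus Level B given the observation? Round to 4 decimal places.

The posterior odds equal the prior odds times the likelihood ratio: (π_i/π_j)·(f_i(x)/f_j(x)).
Binomial probabilities:
  L_A = 0.185803
  L_B = 0.218199
  L_C = 1.1823e-08
Odds = (0.33/0.32) × (0.185803/0.218199) = 1.03125 × 0.851529 ≈ 0.8781

0.8781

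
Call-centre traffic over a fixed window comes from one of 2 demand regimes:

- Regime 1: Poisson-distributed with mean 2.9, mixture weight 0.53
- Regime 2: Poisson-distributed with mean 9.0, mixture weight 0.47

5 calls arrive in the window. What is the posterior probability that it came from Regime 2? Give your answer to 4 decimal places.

0.3641

The responsibility of component k is w_k f_k(x) divided by Σ_j w_j f_j(x).
Evaluate each component's likelihood at the observed value:
  p_1 = 0.0940491
  p_2 = 0.0607269
Multiply by the mixture weights:
  w_1·p_1 = 0.53 × 0.0940491 = 0.049846
  w_2·p_2 = 0.47 × 0.0607269 = 0.0285416
Marginal: 0.049846 + 0.0285416 = 0.0783877
Responsibility of Regime 2: 0.0285416 / 0.0783877 ≈ 0.3641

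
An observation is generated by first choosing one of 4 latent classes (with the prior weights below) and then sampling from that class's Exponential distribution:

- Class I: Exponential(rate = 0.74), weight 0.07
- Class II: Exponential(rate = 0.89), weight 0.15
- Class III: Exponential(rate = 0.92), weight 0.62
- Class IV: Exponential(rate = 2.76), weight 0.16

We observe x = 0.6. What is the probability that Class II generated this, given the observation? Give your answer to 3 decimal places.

0.149

The responsibility of component k is w_k f_k(x) divided by Σ_j w_j f_j(x).
Exponential densities:
  L_I = 0.74·e^(−0.74·0.6) = 0.74·e^(−0.4440) = 0.474684
  L_II = 0.89·e^(−0.89·0.6) = 0.89·e^(−0.5340) = 0.521767
  L_III = 0.92·e^(−0.92·0.6) = 0.92·e^(−0.5520) = 0.529733
  L_IV = 2.76·e^(−2.76·0.6) = 2.76·e^(−1.6560) = 0.526887
Prior × likelihood for each component:
  w_I·L_I = 0.07 × 0.474684 = 0.0332279
  w_II·L_II = 0.15 × 0.521767 = 0.0782651
  w_III·L_III = 0.62 × 0.529733 = 0.328435
  w_IV·L_IV = 0.16 × 0.526887 = 0.0843019
Normaliser: 0.0332279 + 0.0782651 + 0.328435 + 0.0843019 = 0.52423
P(Class II | data) ≈ 0.149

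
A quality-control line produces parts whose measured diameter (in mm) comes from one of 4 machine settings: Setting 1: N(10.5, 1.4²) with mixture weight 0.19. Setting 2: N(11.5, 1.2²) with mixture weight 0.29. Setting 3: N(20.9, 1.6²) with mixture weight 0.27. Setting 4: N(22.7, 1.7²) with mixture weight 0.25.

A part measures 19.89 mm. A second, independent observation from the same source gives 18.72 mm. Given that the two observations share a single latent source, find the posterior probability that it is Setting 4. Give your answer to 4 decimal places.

0.0400

P(component k | x) = π_k·f_k(x) / marginal(x), where marginal(x) = Σ_j π_j·f_j(x).
Since both observations come from the same component, the likelihood for component k is f_k(x₁)·f_k(x₂).
  p_1 = [(1/(1.4·√(2π)))·exp(−(19.89−10.5)²/(2·1.4²)) = 0.284959·exp(-22.49288) = 4.85565e-11] × [9.30934e-09] = 4.52029e-19
  p_2 = [(1/(1.2·√(2π)))·exp(−(19.89−11.5)²/(2·1.2²)) = 0.332452·exp(-24.44170) = 8.06924e-12] × [4.58077e-09] = 3.69633e-20
  p_3 = [(1/(1.6·√(2π)))·exp(−(19.89−20.9)²/(2·1.6²)) = 0.249339·exp(-0.19924) = 0.204297] × [0.0985545] = 0.0201344
  p_4 = [(1/(1.7·√(2π)))·exp(−(19.89−22.7)²/(2·1.7²)) = 0.234672·exp(-1.36611) = 0.0598644] × [0.0151445] = 0.000906613
Unnormalised posteriors:
  π_1·p_1 = 0.19 × 4.52029e-19 = 8.58855e-20
  π_2·p_2 = 0.29 × 3.69633e-20 = 1.07194e-20
  π_3·p_3 = 0.27 × 0.0201344 = 0.00543629
  π_4·p_4 = 0.25 × 0.000906613 = 0.000226653
Marginal: 8.58855e-20 + 1.07194e-20 + 0.00543629 + 0.000226653 = 0.00566294
Responsibility of Setting 4: 0.000226653 / 0.00566294 ≈ 0.0400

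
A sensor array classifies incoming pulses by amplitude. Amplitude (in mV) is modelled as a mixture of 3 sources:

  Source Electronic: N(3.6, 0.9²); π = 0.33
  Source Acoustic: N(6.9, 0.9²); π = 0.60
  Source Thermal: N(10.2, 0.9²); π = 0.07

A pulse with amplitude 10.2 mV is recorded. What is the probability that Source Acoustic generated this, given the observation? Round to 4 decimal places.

Apply Bayes' rule: the posterior for each component is proportional to its prior times its likelihood at x.
Component likelihoods at x = 10.2 mV:
  f_Electronic = (1/(0.9·√(2π)))·exp(−(10.2−3.6)²/(2·0.9²)) = 0.443269·exp(-26.88889) = 9.31047e-13
  f_Acoustic = (1/(0.9·√(2π)))·exp(−(10.2−6.9)²/(2·0.9²)) = 0.443269·exp(-6.72222) = 0.000533634
  f_Thermal = (1/(0.9·√(2π)))·exp(−(10.2−10.2)²/(2·0.9²)) = 0.443269·exp(-0.00000) = 0.443269
Multiply by the mixture weights:
  π_Electronic·f_Electronic = 0.33 × 9.31047e-13 = 3.07245e-13
  π_Acoustic·f_Acoustic = 0.60 × 0.000533634 = 0.00032018
  π_Thermal·f_Thermal = 0.07 × 0.443269 = 0.0310288
Normaliser: 3.07245e-13 + 0.00032018 + 0.0310288 = 0.031349
P(Source Acoustic | the observation) = 0.00032018 / 0.031349 ≈ 0.0102

0.0102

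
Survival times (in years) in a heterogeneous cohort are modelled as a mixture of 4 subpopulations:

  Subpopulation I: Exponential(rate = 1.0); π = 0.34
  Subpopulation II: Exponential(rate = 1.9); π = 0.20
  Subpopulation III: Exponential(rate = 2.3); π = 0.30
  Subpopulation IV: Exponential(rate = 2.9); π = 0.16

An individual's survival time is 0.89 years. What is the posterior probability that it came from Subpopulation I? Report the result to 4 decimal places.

0.4182

P(component k | x) = π_k·f_k(x) / marginal(x), where marginal(x) = Σ_j π_j·f_j(x).
Component likelihoods at x = 0.89 years:
  p_I = 1.0·e^(−1.0·0.89) = 1.0·e^(−0.8900) = 0.410656
  p_II = 1.9·e^(−1.9·0.89) = 1.9·e^(−1.6910) = 0.350237
  p_III = 2.3·e^(−2.3·0.89) = 2.3·e^(−2.0470) = 0.29698
  p_IV = 2.9·e^(−2.9·0.89) = 2.9·e^(−2.5810) = 0.219525
Prior × likelihood for each component:
  π_I·p_I = 0.34 × 0.410656 = 0.139623
  π_II·p_II = 0.20 × 0.350237 = 0.0700473
  π_III·p_III = 0.30 × 0.29698 = 0.089094
  π_IV·p_IV = 0.16 × 0.219525 = 0.035124
Marginal: 0.139623 + 0.0700473 + 0.089094 + 0.035124 = 0.333888
So the posterior for Subpopulation I is 0.139623 / 0.333888 ≈ 0.4182.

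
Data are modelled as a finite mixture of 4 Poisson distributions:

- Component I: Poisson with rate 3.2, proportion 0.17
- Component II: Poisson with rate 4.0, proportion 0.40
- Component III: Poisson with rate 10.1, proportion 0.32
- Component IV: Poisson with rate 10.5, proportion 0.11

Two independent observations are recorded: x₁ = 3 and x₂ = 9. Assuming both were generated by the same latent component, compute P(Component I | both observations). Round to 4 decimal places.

0.0976

By Bayes' theorem, P(k | x) = P(Z=k) f_k(x) / Σ_j P(Z=j) f_j(x).
Since both observations come from the same component, the likelihood for component k is f_k(x₁)·f_k(x₂).
  p_I = [0.222616] × [0.00395225] = 0.000879834
  p_II = [0.195367] × [0.0132312] = 0.00258494
  p_III = [0.00705405] × [0.12381] = 0.000873361
  p_IV = [0.00531281] × [0.11772] = 0.000625422
Weight by the priors:
  P(Z=I)·p_I = 0.17 × 0.000879834 = 0.000149572
  P(Z=II)·p_II = 0.40 × 0.00258494 = 0.00103397
  P(Z=III)·p_III = 0.32 × 0.000873361 = 0.000279475
  P(Z=IV)·p_IV = 0.11 × 0.000625422 = 6.87964e-05
Sum: 0.000149572 + 0.00103397 + 0.000279475 + 6.87964e-05 = 0.00153182
So the posterior for Component I is 0.000149572 / 0.00153182 ≈ 0.0976.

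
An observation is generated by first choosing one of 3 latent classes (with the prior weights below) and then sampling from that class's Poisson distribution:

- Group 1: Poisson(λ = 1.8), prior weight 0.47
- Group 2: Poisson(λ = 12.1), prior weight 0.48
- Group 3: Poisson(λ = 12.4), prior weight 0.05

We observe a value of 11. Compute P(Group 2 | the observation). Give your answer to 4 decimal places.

P(component k | x) = w_k·f_k(x) / marginal(x), where marginal(x) = Σ_j w_j·f_j(x).
Poisson probabilities:
  L_1 = 2.66141e-06
  L_2 = 0.113376
  L_3 = 0.109959
Prior × likelihood for each component:
  w_1·L_1 = 0.47 × 2.66141e-06 = 1.25086e-06
  w_2·L_2 = 0.48 × 0.113376 = 0.0544204
  w_3·L_3 = 0.05 × 0.109959 = 0.00549796
Evidence: 1.25086e-06 + 0.0544204 + 0.00549796 = 0.0599196
P(Group 2 | data) ≈ 0.9082

0.9082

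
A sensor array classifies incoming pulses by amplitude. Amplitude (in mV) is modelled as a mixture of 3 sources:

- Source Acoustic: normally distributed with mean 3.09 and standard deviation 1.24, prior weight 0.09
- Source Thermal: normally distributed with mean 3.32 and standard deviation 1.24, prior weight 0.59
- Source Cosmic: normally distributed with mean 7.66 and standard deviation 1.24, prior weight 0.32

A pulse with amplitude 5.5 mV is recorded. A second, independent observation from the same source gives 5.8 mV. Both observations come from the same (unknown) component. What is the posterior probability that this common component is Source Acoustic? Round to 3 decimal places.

P(component k | x) = π_k·f_k(x) / marginal(x), where marginal(x) = Σ_j π_j·f_j(x).
Since both observations come from the same component, the likelihood for component k is f_k(x₁)·f_k(x₂).
  p_Acoustic = [0.0486677] × [0.0295338] = 0.00143734
  p_Thermal = [0.0686012] × [0.0435411] = 0.00298697
  p_Cosmic = [0.0705651] × [0.10445] = 0.0073705
Weight by the priors:
  π_Acoustic·p_Acoustic = 0.09 × 0.00143734 = 0.000129361
  π_Thermal·p_Thermal = 0.59 × 0.00298697 = 0.00176231
  π_Cosmic·p_Cosmic = 0.32 × 0.0073705 = 0.00235856
Evidence: 0.000129361 + 0.00176231 + 0.00235856 = 0.00425023
P(Source Acoustic | x₁,x₂) = 0.000129361 / 0.00425023 ≈ 0.030

0.030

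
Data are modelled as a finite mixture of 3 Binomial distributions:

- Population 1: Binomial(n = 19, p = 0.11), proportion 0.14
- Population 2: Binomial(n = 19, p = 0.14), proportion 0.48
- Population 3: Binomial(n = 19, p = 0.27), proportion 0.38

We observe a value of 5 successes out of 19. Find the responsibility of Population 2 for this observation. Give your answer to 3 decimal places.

The responsibility of component k is π_k f_k(x) divided by Σ_j π_j f_j(x).
Evaluate each component's likelihood at the observed value:
  p_1 = 0.0366377
  p_2 = 0.0757048
  p_3 = 0.203631
Unnormalised posteriors:
  π_1·p_1 = 0.14 × 0.0366377 = 0.00512928
  π_2·p_2 = 0.48 × 0.0757048 = 0.0363383
  π_3·p_3 = 0.38 × 0.203631 = 0.0773798
Marginal: 0.00512928 + 0.0363383 + 0.0773798 = 0.118847
Responsibility of Population 2: 0.0363383 / 0.118847 ≈ 0.306

0.306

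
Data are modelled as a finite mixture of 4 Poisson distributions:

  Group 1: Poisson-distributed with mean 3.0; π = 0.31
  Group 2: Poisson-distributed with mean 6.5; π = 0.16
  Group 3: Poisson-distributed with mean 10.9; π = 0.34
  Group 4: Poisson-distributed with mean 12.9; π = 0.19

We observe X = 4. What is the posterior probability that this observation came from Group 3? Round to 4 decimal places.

0.0497

By Bayes' theorem, P(k | x) = w_k f_k(x) / Σ_j w_j f_j(x).
Poisson probabilities:
  f_1 = e^(−3.0)·3.0^4/4! = 0.168031
  f_2 = e^(−6.5)·6.5^4/4! = 0.111822
  f_3 = e^(−10.9)·10.9^4/4! = 0.0108564
  f_4 = e^(−12.9)·12.9^4/4! = 0.00288236
Prior × likelihood for each component:
  w_1·f_1 = 0.31 × 0.168031 = 0.0520897
  w_2·f_2 = 0.16 × 0.111822 = 0.0178916
  w_3·f_3 = 0.34 × 0.0108564 = 0.00369117
  w_4·f_4 = 0.19 × 0.00288236 = 0.000547649
Normaliser: 0.0520897 + 0.0178916 + 0.00369117 + 0.000547649 = 0.0742201
Responsibility of Group 3: 0.00369117 / 0.0742201 ≈ 0.0497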